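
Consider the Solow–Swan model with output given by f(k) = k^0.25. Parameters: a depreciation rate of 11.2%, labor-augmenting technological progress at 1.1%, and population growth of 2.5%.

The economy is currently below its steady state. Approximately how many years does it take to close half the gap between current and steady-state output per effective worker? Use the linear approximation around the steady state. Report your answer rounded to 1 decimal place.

Near the steady state the convergence rate is λ = (1 − α)(n + g + δ).
λ = (1 − 0.25) × 0.148 = 0.75 × 0.148 = 0.1110
Half-life = ln 2 / λ = 0.6931 / 0.1110 ≈ 6.24 years

about 6.2 years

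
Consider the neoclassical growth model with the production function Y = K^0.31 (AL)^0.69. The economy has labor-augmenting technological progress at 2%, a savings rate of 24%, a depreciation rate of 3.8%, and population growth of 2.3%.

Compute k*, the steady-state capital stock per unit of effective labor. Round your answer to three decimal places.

Steady state requires s·f(k) = (n + g + δ)·k, i.e. s·k^α = (n + g + δ)·k.
Rearranging, k^(1−α) = s / (n + g + δ).
k^0.69 = 0.24 / (0.023 + 0.020 + 0.038) = 0.24 / 0.081 = 2.9630
k* = 2.9630^(1/0.69) ≈ 4.8269

k* ≈ 4.827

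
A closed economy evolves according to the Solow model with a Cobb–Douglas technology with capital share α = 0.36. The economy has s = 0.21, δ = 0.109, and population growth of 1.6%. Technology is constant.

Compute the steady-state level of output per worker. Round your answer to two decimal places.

At the steady state, Δk = 0, so s·k^α = (n + δ)·k.
Dividing both sides by k: k^(1−α) = s / (n + δ).
k^0.64 = 0.21 / (0.016 + 0.109) = 0.21 / 0.125 = 1.6800
k* = 1.6800^(1/0.64) ≈ 2.2493
y* = (k*)^α = 2.2493^0.36 ≈ 1.3389

y* = 1.34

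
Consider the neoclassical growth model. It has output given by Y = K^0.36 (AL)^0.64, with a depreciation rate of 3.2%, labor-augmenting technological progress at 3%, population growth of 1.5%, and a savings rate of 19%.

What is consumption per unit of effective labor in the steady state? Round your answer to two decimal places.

c* = 1.35

Steady state requires s·f(k) = (n + g + δ)·k, i.e. s·k^α = (n + g + δ)·k.
Rearranging, k^(1−α) = s / (n + g + δ).
k^0.64 = 0.19 / (0.015 + 0.030 + 0.032) = 0.19 / 0.077 = 2.4675
k* = 2.4675^(1/0.64) ≈ 4.1011
y* = (k*)^α = 4.1011^0.36 ≈ 1.6621
c* = (1 − s)·y* = (1 − 0.19) × 1.6621 ≈ 1.3463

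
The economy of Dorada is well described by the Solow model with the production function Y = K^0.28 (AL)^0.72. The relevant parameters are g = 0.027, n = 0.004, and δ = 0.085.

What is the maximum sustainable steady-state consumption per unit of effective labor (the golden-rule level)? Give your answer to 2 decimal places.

At the golden rule, f'(k) = n + g + δ, so α·k^(α−1) = n + g + δ and k_gold = (α/(n + g + δ))^(1/(1−α)).
k_gold = (0.28/0.116)^(1/0.72) = 2.4138^1.3889 ≈ 3.4004
c_gold = f(k_gold) − (n + g + δ)·k_gold = 1.4087 − 0.116×3.4004 ≈ 1.0143

c_gold ≈ 1.01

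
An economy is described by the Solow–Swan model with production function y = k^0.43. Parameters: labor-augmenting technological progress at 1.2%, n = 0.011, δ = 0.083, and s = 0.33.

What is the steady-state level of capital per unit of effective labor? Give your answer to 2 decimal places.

Steady state requires s·f(k) = (n + g + δ)·k, i.e. s·k^α = (n + g + δ)·k.
Rearranging, k^(1−α) = s / (n + g + δ).
k^0.57 = 0.33 / (0.011 + 0.012 + 0.083) = 0.33 / 0.106 = 3.1132
k* = 3.1132^(1/0.57) ≈ 7.3329

k* = 7.33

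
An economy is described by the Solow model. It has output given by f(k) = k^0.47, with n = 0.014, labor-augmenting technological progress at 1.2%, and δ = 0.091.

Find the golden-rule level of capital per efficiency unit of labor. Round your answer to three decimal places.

The golden rule sets f'(k) = n + g + δ, i.e. α·k^(α−1) = n + g + δ.
So k^(1−α) = α / (n + g + δ) = 0.47 / 0.117 = 4.0171.
k_gold = 4.0171^(1/0.53) ≈ 13.7866

k_gold ≈ 13.787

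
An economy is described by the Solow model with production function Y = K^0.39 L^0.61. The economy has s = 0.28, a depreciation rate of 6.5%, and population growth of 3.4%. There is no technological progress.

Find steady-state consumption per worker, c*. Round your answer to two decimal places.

Steady state requires s·f(k) = (n + δ)·k, i.e. s·k^α = (n + δ)·k.
Dividing both sides by k: k^(1−α) = s / (n + δ).
k^0.61 = 0.28 / (0.034 + 0.065) = 0.28 / 0.099 = 2.8283
k* = 2.8283^(1/0.61) ≈ 5.4980
y* = (k*)^α = 5.4980^0.39 ≈ 1.9439
c* = (1 − s)·y* = (1 − 0.28) × 1.9439 ≈ 1.3996

c* = 1.40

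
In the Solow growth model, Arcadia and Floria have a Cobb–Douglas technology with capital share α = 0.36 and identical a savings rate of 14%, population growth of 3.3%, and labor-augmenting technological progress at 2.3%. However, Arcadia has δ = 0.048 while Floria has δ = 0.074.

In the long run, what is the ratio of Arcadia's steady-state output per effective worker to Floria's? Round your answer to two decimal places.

ratio ≈ 1.13

Steady-state y* = [s/(n + g + δ)]^(α/(1−α)), so the ratio is [ (s_A/(n + g + δ)_A) / (s_F/(n + g + δ)_F) ]^0.5625.
s_A/(n + g + δ)_A = 0.14/0.104 = 1.3462; s_F/(n + g + δ)_F = 0.14/0.130 = 1.0769.
Ratio = (1.3462/1.0769)^0.5625 = 1.2501^0.5625 ≈ 1.1338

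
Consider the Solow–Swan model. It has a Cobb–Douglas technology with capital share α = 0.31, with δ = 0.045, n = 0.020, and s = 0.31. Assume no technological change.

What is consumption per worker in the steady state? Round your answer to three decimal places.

At the steady state, Δk = 0, so s·k^α = (n + δ)·k.
Dividing both sides by k: k^(1−α) = s / (n + δ).
k^0.69 = 0.31 / (0.020 + 0.045) = 0.31 / 0.065 = 4.7692
k* = 4.7692^(1/0.69) ≈ 9.6218
y* = (k*)^α = 9.6218^0.31 ≈ 2.0175
c* = (1 − s)·y* = (1 − 0.31) × 2.0175 ≈ 1.3921

c* ≈ 1.392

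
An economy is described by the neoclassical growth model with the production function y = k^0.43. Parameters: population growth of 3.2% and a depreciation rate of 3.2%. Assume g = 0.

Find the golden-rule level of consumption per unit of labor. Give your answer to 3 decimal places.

c_gold ≈ 2.399

At the golden rule, f'(k) = n + δ, so α·k^(α−1) = n + δ and k_gold = (α/(n + δ))^(1/(1−α)).
k_gold = (0.43/0.064)^(1/0.57) = 6.7188^1.7544 ≈ 28.2749
c_gold = f(k_gold) − (n + δ)·k_gold = 4.2083 − 0.064×28.2749 ≈ 2.3987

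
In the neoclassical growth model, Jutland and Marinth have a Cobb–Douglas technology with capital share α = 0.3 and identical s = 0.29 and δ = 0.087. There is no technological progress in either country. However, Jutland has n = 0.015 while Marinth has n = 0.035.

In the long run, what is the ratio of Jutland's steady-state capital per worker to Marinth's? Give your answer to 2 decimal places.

Steady-state k* = [s/(n + δ)]^(1/(1−α)), so the ratio is [ (s_J/(n + δ)_J) / (s_M/(n + δ)_M) ]^1.4286.
s_J/(n + δ)_J = 0.29/0.102 = 2.8431; s_M/(n + δ)_M = 0.29/0.122 = 2.3770.
Ratio = (2.8431/2.3770)^1.4286 = 1.1961^1.4286 ≈ 1.2915

ratio ≈ 1.29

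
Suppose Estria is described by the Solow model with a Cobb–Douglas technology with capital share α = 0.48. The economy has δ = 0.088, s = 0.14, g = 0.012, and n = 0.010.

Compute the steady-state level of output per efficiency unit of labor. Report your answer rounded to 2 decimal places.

At the steady state, Δk = 0, so s·k^α = (n + g + δ)·k.
Rearranging, k^(1−α) = s / (n + g + δ).
k^0.52 = 0.14 / (0.010 + 0.012 + 0.088) = 0.14 / 0.110 = 1.2727
k* = 1.2727^(1/0.52) ≈ 1.5900
y* = (k*)^α = 1.5900^0.48 ≈ 1.2493

y* = 1.25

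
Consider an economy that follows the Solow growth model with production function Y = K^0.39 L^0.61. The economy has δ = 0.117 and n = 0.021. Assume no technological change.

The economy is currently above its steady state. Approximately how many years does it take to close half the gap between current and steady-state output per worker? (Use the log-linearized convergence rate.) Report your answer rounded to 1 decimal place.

t_½ ≈ 8.2 years

Near the steady state the convergence rate is λ = (1 − α)(n + δ).
λ = (1 − 0.39) × 0.138 = 0.61 × 0.138 = 0.08418
Half-life = ln 2 / λ = 0.6931 / 0.08418 ≈ 8.23 years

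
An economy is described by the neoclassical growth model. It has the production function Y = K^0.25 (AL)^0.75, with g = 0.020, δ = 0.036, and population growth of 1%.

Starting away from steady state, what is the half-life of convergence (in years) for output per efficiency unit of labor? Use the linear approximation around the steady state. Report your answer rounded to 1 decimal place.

about 14.0 years

Near the steady state the convergence rate is λ = (1 − α)(n + g + δ).
λ = (1 − 0.25) × 0.066 = 0.75 × 0.066 = 0.0495
Half-life = ln 2 / λ = 0.6931 / 0.0495 ≈ 14.00 years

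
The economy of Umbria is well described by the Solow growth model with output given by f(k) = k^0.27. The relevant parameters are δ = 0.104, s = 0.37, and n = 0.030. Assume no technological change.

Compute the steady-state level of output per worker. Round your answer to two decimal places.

In steady state, investment equals break-even investment: s·k^α = (n + δ)·k.
Dividing both sides by k: k^(1−α) = s / (n + δ).
k^0.73 = 0.37 / (0.030 + 0.104) = 0.37 / 0.134 = 2.7612
k* = 2.7612^(1/0.73) ≈ 4.0202
y* = (k*)^α = 4.0202^0.27 ≈ 1.4560

y* = 1.46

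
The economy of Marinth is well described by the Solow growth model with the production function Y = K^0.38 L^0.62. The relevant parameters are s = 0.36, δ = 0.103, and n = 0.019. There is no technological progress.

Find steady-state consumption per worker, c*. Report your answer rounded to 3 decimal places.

Steady state requires s·f(k) = (n + δ)·k, i.e. s·k^α = (n + δ)·k.
Dividing both sides by k: k^(1−α) = s / (n + δ).
k^0.62 = 0.36 / (0.019 + 0.103) = 0.36 / 0.122 = 2.9508
k* = 2.9508^(1/0.62) ≈ 5.7275
y* = (k*)^α = 5.7275^0.38 ≈ 1.9410
c* = (1 − s)·y* = (1 − 0.36) × 1.9410 ≈ 1.2422

c* = 1.242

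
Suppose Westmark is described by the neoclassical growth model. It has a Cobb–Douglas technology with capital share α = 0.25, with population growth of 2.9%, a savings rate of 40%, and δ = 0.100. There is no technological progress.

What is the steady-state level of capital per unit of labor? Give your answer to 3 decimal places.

At the steady state, Δk = 0, so s·k^α = (n + δ)·k.
Rearranging, k^(1−α) = s / (n + δ).
k^0.75 = 0.40 / (0.029 + 0.100) = 0.40 / 0.129 = 3.1008
k* = 3.1008^(1/0.75) ≈ 4.5217

k* = 4.522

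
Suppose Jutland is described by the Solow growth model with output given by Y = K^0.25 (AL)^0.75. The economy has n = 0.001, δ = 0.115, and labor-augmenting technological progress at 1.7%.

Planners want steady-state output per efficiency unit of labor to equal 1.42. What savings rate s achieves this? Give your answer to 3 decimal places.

s ≈ 0.381

At the steady state, Δk = 0, so s·k^α = (n + g + δ)·k.
Since y* = [s/(n + g + δ)]^(α/(1−α)), we have s/(n + g + δ) = (y*)^((1−α)/α) = 1.42^3 = 2.8633.
Therefore s = 2.8633 × (n + g + δ) = 2.8633 × 0.133 = 0.3808.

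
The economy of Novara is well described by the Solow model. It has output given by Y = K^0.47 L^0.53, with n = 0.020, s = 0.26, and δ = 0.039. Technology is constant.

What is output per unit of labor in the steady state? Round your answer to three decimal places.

y* = 3.726

In steady state, investment equals break-even investment: s·k^α = (n + δ)·k.
Dividing both sides by k: k^(1−α) = s / (n + δ).
k^0.53 = 0.26 / (0.020 + 0.039) = 0.26 / 0.059 = 4.4068
k* = 4.4068^(1/0.53) ≈ 16.4183
y* = (k*)^α = 16.4183^0.47 ≈ 3.7257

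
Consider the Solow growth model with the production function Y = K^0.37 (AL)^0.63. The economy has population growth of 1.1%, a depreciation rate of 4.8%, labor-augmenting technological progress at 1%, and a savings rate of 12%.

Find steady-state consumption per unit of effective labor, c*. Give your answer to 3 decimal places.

In steady state, investment equals break-even investment: s·k^α = (n + g + δ)·k.
Dividing both sides by k: k^(1−α) = s / (n + g + δ).
k^0.63 = 0.12 / (0.011 + 0.010 + 0.048) = 0.12 / 0.069 = 1.7391
k* = 1.7391^(1/0.63) ≈ 2.4070
y* = (k*)^α = 2.4070^0.37 ≈ 1.3840
c* = (1 − s)·y* = (1 − 0.12) × 1.3840 ≈ 1.2179

c* ≈ 1.218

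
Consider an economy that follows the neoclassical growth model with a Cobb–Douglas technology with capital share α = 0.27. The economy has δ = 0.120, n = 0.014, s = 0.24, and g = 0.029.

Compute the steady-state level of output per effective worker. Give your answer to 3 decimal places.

In steady state, investment equals break-even investment: s·k^α = (n + g + δ)·k.
Dividing both sides by k: k^(1−α) = s / (n + g + δ).
k^0.73 = 0.24 / (0.014 + 0.029 + 0.120) = 0.24 / 0.163 = 1.4724
k* = 1.4724^(1/0.73) ≈ 1.6989
y* = (k*)^α = 1.6989^0.27 ≈ 1.1538

y* = 1.154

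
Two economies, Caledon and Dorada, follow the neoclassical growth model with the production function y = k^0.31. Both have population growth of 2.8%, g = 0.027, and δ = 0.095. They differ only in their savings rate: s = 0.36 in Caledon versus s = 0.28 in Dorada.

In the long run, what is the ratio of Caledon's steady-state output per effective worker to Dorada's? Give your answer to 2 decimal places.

Steady-state y* = [s/(n + g + δ)]^(α/(1−α)), so the ratio is [ (s_C/(n + g + δ)_C) / (s_D/(n + g + δ)_D) ]^0.4493.
s_C/(n + g + δ)_C = 0.36/0.150 = 2.4000; s_D/(n + g + δ)_D = 0.28/0.150 = 1.8667.
Ratio = (2.4000/1.8667)^0.4493 = 1.2857^0.4493 ≈ 1.1195

ratio ≈ 1.12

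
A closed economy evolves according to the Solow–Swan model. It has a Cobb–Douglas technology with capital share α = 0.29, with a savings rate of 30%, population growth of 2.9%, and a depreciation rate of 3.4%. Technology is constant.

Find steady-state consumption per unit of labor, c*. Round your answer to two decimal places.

c* = 1.32

At the steady state, Δk = 0, so s·k^α = (n + δ)·k.
Rearranging, k^(1−α) = s / (n + δ).
k^0.71 = 0.30 / (0.029 + 0.034) = 0.30 / 0.063 = 4.7619
k* = 4.7619^(1/0.71) ≈ 9.0078
y* = (k*)^α = 9.0078^0.29 ≈ 1.8916
c* = (1 − s)·y* = (1 − 0.30) × 1.8916 ≈ 1.3241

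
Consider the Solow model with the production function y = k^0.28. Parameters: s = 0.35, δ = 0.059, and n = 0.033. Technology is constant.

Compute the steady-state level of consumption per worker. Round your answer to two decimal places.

c* = 1.09

Steady state requires s·f(k) = (n + δ)·k, i.e. s·k^α = (n + δ)·k.
Rearranging, k^(1−α) = s / (n + δ).
k^0.72 = 0.35 / (0.033 + 0.059) = 0.35 / 0.092 = 3.8043
k* = 3.8043^(1/0.72) ≈ 6.3964
y* = (k*)^α = 6.3964^0.28 ≈ 1.6814
c* = (1 − s)·y* = (1 − 0.35) × 1.6814 ≈ 1.0929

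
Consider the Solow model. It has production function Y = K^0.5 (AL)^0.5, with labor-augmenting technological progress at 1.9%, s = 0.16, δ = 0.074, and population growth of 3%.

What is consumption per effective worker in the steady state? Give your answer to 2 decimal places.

In steady state, investment equals break-even investment: s·k^α = (n + g + δ)·k.
Dividing both sides by k: k^(1−α) = s / (n + g + δ).
k^0.5 = 0.16 / (0.030 + 0.019 + 0.074) = 0.16 / 0.123 = 1.3008
k* = 1.3008^(1/0.5) ≈ 1.6921
y* = (k*)^α = 1.6921^0.5 ≈ 1.3008
c* = (1 − s)·y* = (1 − 0.16) × 1.3008 ≈ 1.0927

c* = 1.09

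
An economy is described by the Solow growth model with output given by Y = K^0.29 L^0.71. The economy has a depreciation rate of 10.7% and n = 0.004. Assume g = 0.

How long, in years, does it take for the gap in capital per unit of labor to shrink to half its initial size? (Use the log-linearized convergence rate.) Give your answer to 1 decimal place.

Near the steady state the convergence rate is λ = (1 − α)(n + δ).
λ = (1 − 0.29) × 0.111 = 0.71 × 0.111 = 0.07881
Half-life = ln 2 / λ = 0.6931 / 0.07881 ≈ 8.79 years

half-life ≈ 8.8 years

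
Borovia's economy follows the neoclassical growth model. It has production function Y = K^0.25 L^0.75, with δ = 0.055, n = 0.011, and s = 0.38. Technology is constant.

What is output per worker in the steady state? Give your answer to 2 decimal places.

y* = 1.79

Steady state requires s·f(k) = (n + δ)·k, i.e. s·k^α = (n + δ)·k.
Dividing both sides by k: k^(1−α) = s / (n + δ).
k^0.75 = 0.38 / (0.011 + 0.055) = 0.38 / 0.066 = 5.7576
k* = 5.7576^(1/0.75) ≈ 10.3194
y* = (k*)^α = 10.3194^0.25 ≈ 1.7923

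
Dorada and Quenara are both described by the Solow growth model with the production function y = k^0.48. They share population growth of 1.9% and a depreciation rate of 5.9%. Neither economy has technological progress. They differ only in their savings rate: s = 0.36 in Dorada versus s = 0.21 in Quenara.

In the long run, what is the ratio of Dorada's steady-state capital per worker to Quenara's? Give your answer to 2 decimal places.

Steady-state k* = [s/(n + δ)]^(1/(1−α)), so the ratio is [ (s_D/(n + δ)_D) / (s_Q/(n + δ)_Q) ]^1.9231.
s_D/(n + δ)_D = 0.36/0.078 = 4.6154; s_Q/(n + δ)_Q = 0.21/0.078 = 2.6923.
Ratio = (4.6154/2.6923)^1.9231 = 1.7143^1.9231 ≈ 2.8195

k*_D / k*_Q ≈ 2.82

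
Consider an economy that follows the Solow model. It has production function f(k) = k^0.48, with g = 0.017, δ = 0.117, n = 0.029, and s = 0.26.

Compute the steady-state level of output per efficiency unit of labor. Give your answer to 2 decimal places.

Steady state requires s·f(k) = (n + g + δ)·k, i.e. s·k^α = (n + g + δ)·k.
Dividing both sides by k: k^(1−α) = s / (n + g + δ).
k^0.52 = 0.26 / (0.029 + 0.017 + 0.117) = 0.26 / 0.163 = 1.5951
k* = 1.5951^(1/0.52) ≈ 2.4546
y* = (k*)^α = 2.4546^0.48 ≈ 1.5388

y* ≈ 1.54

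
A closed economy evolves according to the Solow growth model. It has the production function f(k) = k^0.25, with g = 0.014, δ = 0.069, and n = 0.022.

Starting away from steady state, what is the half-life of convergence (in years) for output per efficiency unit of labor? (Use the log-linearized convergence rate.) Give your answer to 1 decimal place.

Near the steady state the convergence rate is λ = (1 − α)(n + g + δ).
λ = (1 − 0.25) × 0.105 = 0.75 × 0.105 = 0.07875
Half-life = ln 2 / λ = 0.6931 / 0.07875 ≈ 8.80 years

about 8.8 years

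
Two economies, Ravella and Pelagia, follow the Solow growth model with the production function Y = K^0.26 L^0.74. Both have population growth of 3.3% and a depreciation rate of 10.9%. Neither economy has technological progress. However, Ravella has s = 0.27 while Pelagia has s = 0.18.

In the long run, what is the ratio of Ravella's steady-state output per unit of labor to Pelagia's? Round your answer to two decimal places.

y*_R / y*_P ≈ 1.15

Steady-state y* = [s/(n + δ)]^(α/(1−α)), so the ratio is [ (s_R/(n + δ)_R) / (s_P/(n + δ)_P) ]^0.3514.
s_R/(n + δ)_R = 0.27/0.142 = 1.9014; s_P/(n + δ)_P = 0.18/0.142 = 1.2676.
Ratio = (1.9014/1.2676)^0.3514 = 1.5000^0.3514 ≈ 1.1531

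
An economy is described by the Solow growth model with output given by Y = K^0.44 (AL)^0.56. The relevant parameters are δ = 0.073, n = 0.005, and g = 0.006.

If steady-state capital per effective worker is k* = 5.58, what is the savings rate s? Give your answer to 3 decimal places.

At the steady state, Δk = 0, so s·k^α = (n + g + δ)·k.
So s / (n + g + δ) = (k*)^(1−α) = 5.58^0.56 = 2.6189.
Therefore s = 2.6189 × (n + g + δ) = 2.6189 × 0.084 = 0.2200.

s ≈ 0.220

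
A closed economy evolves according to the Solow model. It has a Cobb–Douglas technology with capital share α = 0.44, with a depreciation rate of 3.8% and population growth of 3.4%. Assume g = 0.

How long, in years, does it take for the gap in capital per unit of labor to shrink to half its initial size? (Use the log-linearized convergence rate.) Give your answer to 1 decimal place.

t_½ ≈ 17.2 years

Near the steady state the convergence rate is λ = (1 − α)(n + δ).
λ = (1 − 0.44) × 0.072 = 0.56 × 0.072 = 0.04032
Half-life = ln 2 / λ = 0.6931 / 0.04032 ≈ 17.19 years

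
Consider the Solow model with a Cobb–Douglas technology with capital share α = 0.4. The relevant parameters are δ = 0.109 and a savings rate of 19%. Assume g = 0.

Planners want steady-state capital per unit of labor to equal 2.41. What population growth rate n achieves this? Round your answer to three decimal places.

In steady state, investment equals break-even investment: s·k^α = (n + δ)·k.
So s / (n + δ) = (k*)^(1−α) = 2.41^0.6 = 1.6952.
Therefore n + δ = s / 1.6952 = 0.19 / 1.6952 = 0.1121, so n = 0.1121 − 0.109 = 0.0031.

n ≈ 0.003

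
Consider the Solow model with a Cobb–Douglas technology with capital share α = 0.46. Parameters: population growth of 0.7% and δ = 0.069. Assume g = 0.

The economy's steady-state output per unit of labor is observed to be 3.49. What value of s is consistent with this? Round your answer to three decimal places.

s ≈ 0.330

At the steady state, Δk = 0, so s·k^α = (n + δ)·k.
Since y* = [s/(n + δ)]^(α/(1−α)), we have s/(n + δ) = (y*)^((1−α)/α) = 3.49^1.1739 = 4.3373.
Therefore s = 4.3373 × (n + δ) = 4.3373 × 0.076 = 0.3296.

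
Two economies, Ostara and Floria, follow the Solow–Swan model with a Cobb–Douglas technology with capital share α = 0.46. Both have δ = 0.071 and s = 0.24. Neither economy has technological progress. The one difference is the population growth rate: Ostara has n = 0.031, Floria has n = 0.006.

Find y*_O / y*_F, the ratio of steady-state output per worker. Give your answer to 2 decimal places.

y*_O / y*_F ≈ 0.79

Steady-state y* = [s/(n + δ)]^(α/(1−α)), so the ratio is [ (s_O/(n + δ)_O) / (s_F/(n + δ)_F) ]^0.8519.
s_O/(n + δ)_O = 0.24/0.102 = 2.3529; s_F/(n + δ)_F = 0.24/0.077 = 3.1169.
Ratio = (2.3529/3.1169)^0.8519 = 0.7549^0.8519 ≈ 0.7870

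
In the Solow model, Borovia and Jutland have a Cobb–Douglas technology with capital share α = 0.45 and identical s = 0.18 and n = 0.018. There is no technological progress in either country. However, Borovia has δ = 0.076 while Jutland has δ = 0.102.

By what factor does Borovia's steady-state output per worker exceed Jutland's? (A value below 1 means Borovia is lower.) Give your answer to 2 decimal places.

y*_B / y*_J ≈ 1.22

Steady-state y* = [s/(n + δ)]^(α/(1−α)), so the ratio is [ (s_B/(n + δ)_B) / (s_J/(n + δ)_J) ]^0.8182.
s_B/(n + δ)_B = 0.18/0.094 = 1.9149; s_J/(n + δ)_J = 0.18/0.120 = 1.5000.
Ratio = (1.9149/1.5000)^0.8182 = 1.2766^0.8182 ≈ 1.2212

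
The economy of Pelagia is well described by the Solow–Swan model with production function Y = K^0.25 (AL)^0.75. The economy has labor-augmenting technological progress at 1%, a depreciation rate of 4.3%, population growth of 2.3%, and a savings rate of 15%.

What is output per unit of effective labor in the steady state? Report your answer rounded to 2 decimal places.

y* ≈ 1.25

In steady state, investment equals break-even investment: s·k^α = (n + g + δ)·k.
Rearranging, k^(1−α) = s / (n + g + δ).
k^0.75 = 0.15 / (0.023 + 0.010 + 0.043) = 0.15 / 0.076 = 1.9737
k* = 1.9737^(1/0.75) ≈ 2.4758
y* = (k*)^α = 2.4758^0.25 ≈ 1.2544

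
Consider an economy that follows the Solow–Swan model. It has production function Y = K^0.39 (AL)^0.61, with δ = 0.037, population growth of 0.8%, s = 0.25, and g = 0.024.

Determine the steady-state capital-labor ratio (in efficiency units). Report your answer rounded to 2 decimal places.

k* ≈ 8.25

In steady state, investment equals break-even investment: s·k^α = (n + g + δ)·k.
Rearranging, k^(1−α) = s / (n + g + δ).
k^0.61 = 0.25 / (0.008 + 0.024 + 0.037) = 0.25 / 0.069 = 3.6232
k* = 3.6232^(1/0.61) ≈ 8.2517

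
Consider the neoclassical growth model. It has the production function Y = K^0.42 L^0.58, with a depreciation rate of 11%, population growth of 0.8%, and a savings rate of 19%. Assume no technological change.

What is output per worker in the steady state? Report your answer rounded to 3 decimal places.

Steady state requires s·f(k) = (n + δ)·k, i.e. s·k^α = (n + δ)·k.
Rearranging, k^(1−α) = s / (n + δ).
k^0.58 = 0.19 / (0.008 + 0.110) = 0.19 / 0.118 = 1.6102
k* = 1.6102^(1/0.58) ≈ 2.2735
y* = (k*)^α = 2.2735^0.42 ≈ 1.4119

y* ≈ 1.412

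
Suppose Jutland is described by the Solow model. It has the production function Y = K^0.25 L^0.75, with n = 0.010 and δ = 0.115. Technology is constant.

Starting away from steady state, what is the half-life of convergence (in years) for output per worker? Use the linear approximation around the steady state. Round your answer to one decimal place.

Near the steady state the convergence rate is λ = (1 − α)(n + δ).
λ = (1 − 0.25) × 0.125 = 0.75 × 0.125 = 0.09375
Half-life = ln 2 / λ = 0.6931 / 0.09375 ≈ 7.39 years

about 7.4 years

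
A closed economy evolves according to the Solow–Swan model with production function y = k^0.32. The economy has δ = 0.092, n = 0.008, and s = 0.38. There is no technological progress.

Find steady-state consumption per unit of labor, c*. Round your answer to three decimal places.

Steady state requires s·f(k) = (n + δ)·k, i.e. s·k^α = (n + δ)·k.
Dividing both sides by k: k^(1−α) = s / (n + δ).
k^0.68 = 0.38 / (0.008 + 0.092) = 0.38 / 0.100 = 3.8000
k* = 3.8000^(1/0.68) ≈ 7.1223
y* = (k*)^α = 7.1223^0.32 ≈ 1.8743
c* = (1 − s)·y* = (1 − 0.38) × 1.8743 ≈ 1.1621

c* = 1.162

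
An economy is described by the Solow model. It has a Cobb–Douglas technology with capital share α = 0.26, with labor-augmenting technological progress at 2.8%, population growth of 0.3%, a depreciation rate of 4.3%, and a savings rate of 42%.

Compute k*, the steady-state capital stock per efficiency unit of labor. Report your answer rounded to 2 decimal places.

In steady state, investment equals break-even investment: s·k^α = (n + g + δ)·k.
Dividing both sides by k: k^(1−α) = s / (n + g + δ).
k^0.74 = 0.42 / (0.003 + 0.028 + 0.043) = 0.42 / 0.074 = 5.6757
k* = 5.6757^(1/0.74) ≈ 10.4459

k* = 10.45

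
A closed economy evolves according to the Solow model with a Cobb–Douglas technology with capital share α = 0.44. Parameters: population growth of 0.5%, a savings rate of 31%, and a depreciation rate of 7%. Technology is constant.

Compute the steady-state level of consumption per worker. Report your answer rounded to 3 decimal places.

Steady state requires s·f(k) = (n + δ)·k, i.e. s·k^α = (n + δ)·k.
Rearranging, k^(1−α) = s / (n + δ).
k^0.56 = 0.31 / (0.005 + 0.070) = 0.31 / 0.075 = 4.1333
k* = 4.1333^(1/0.56) ≈ 12.6046
y* = (k*)^α = 12.6046^0.44 ≈ 3.0495
c* = (1 − s)·y* = (1 − 0.31) × 3.0495 ≈ 2.1042

c* ≈ 2.104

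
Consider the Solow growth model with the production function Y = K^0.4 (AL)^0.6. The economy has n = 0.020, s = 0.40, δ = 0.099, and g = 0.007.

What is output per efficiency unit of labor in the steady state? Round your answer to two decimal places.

Steady state requires s·f(k) = (n + g + δ)·k, i.e. s·k^α = (n + g + δ)·k.
Rearranging, k^(1−α) = s / (n + g + δ).
k^0.6 = 0.40 / (0.020 + 0.007 + 0.099) = 0.40 / 0.126 = 3.1746
k* = 3.1746^(1/0.6) ≈ 6.8572
y* = (k*)^α = 6.8572^0.4 ≈ 2.1600

y* = 2.16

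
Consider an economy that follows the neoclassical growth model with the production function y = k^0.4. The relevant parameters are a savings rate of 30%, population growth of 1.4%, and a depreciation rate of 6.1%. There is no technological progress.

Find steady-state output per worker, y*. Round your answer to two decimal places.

y* = 2.52

At the steady state, Δk = 0, so s·k^α = (n + δ)·k.
Rearranging, k^(1−α) = s / (n + δ).
k^0.6 = 0.30 / (0.014 + 0.061) = 0.30 / 0.075 = 4.0000
k* = 4.0000^(1/0.6) ≈ 10.0794
y* = (k*)^α = 10.0794^0.4 ≈ 2.5198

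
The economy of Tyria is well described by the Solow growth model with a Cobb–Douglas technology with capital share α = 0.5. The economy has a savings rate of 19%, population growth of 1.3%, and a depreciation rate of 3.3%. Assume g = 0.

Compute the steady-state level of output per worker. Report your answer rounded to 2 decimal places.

In steady state, investment equals break-even investment: s·k^α = (n + δ)·k.
Rearranging, k^(1−α) = s / (n + δ).
k^0.5 = 0.19 / (0.013 + 0.033) = 0.19 / 0.046 = 4.1304
k* = 4.1304^(1/0.5) ≈ 17.0602
y* = (k*)^α = 17.0602^0.5 ≈ 4.1304

y* = 4.13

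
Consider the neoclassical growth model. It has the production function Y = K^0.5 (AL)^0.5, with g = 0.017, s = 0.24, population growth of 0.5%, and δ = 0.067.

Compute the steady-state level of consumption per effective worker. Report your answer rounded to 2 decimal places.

At the steady state, Δk = 0, so s·k^α = (n + g + δ)·k.
Rearranging, k^(1−α) = s / (n + g + δ).
k^0.5 = 0.24 / (0.005 + 0.017 + 0.067) = 0.24 / 0.089 = 2.6966
k* = 2.6966^(1/0.5) ≈ 7.2717
y* = (k*)^α = 7.2717^0.5 ≈ 2.6966
c* = (1 − s)·y* = (1 − 0.24) × 2.6966 ≈ 2.0494

c* ≈ 2.05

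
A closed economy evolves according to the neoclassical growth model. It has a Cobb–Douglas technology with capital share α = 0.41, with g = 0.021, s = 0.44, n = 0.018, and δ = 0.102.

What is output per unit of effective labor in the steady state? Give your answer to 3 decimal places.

Steady state requires s·f(k) = (n + g + δ)·k, i.e. s·k^α = (n + g + δ)·k.
Dividing both sides by k: k^(1−α) = s / (n + g + δ).
k^0.59 = 0.44 / (0.018 + 0.021 + 0.102) = 0.44 / 0.141 = 3.1206
k* = 3.1206^(1/0.59) ≈ 6.8816
y* = (k*)^α = 6.8816^0.41 ≈ 2.2052

y* = 2.205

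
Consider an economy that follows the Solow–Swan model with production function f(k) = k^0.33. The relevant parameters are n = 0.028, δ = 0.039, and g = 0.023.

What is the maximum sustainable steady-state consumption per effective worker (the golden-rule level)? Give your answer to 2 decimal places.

At the golden rule, f'(k) = n + g + δ, so α·k^(α−1) = n + g + δ and k_gold = (α/(n + g + δ))^(1/(1−α)).
k_gold = (0.33/0.090)^(1/0.67) = 3.6667^1.4925 ≈ 6.9531
c_gold = f(k_gold) − (n + g + δ)·k_gold = 1.8964 − 0.090×6.9531 ≈ 1.2706

c_gold ≈ 1.27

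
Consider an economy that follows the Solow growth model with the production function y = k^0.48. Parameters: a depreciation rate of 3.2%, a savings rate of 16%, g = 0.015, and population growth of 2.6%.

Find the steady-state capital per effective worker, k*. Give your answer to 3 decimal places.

Steady state requires s·f(k) = (n + g + δ)·k, i.e. s·k^α = (n + g + δ)·k.
Rearranging, k^(1−α) = s / (n + g + δ).
k^0.52 = 0.16 / (0.026 + 0.015 + 0.032) = 0.16 / 0.073 = 2.1918
k* = 2.1918^(1/0.52) ≈ 4.5226

k* = 4.523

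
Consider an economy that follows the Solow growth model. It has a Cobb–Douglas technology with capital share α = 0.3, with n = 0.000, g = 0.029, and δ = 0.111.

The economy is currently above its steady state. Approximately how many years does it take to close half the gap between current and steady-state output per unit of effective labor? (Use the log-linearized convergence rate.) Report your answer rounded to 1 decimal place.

about 7.1 years

Near the steady state the convergence rate is λ = (1 − α)(n + g + δ).
λ = (1 − 0.3) × 0.140 = 0.7 × 0.140 = 0.0980
Half-life = ln 2 / λ = 0.6931 / 0.0980 ≈ 7.07 years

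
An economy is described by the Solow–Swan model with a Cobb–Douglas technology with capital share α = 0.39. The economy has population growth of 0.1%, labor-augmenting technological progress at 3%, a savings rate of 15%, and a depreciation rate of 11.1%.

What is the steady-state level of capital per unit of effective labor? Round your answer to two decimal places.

k* = 1.09

In steady state, investment equals break-even investment: s·k^α = (n + g + δ)·k.
Dividing both sides by k: k^(1−α) = s / (n + g + δ).
k^0.61 = 0.15 / (0.001 + 0.030 + 0.111) = 0.15 / 0.142 = 1.0563
k* = 1.0563^(1/0.61) ≈ 1.0939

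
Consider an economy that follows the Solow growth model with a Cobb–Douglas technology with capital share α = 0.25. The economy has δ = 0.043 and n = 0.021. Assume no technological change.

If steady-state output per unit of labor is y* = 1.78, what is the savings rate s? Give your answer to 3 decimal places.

s ≈ 0.361

In steady state, investment equals break-even investment: s·k^α = (n + δ)·k.
Since y* = [s/(n + δ)]^(α/(1−α)), we have s/(n + δ) = (y*)^((1−α)/α) = 1.78^3 = 5.6398.
Therefore s = 5.6398 × (n + δ) = 5.6398 × 0.064 = 0.3609.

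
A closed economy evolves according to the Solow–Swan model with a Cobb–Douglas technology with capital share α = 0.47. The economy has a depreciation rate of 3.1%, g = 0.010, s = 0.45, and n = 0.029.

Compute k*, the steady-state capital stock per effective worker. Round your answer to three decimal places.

k* ≈ 33.477

Steady state requires s·f(k) = (n + g + δ)·k, i.e. s·k^α = (n + g + δ)·k.
Dividing both sides by k: k^(1−α) = s / (n + g + δ).
k^0.53 = 0.45 / (0.029 + 0.010 + 0.031) = 0.45 / 0.070 = 6.4286
k* = 6.4286^(1/0.53) ≈ 33.4771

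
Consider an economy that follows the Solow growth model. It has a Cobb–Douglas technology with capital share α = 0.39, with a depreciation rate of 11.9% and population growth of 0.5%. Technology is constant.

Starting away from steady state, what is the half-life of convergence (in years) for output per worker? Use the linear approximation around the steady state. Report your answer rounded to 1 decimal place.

t_½ ≈ 9.2 years

Near the steady state the convergence rate is λ = (1 − α)(n + δ).
λ = (1 − 0.39) × 0.124 = 0.61 × 0.124 = 0.07564
Half-life = ln 2 / λ = 0.6931 / 0.07564 ≈ 9.16 years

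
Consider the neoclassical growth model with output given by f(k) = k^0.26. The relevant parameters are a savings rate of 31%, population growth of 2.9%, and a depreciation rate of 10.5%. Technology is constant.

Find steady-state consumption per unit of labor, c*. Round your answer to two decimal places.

c* ≈ 0.93

At the steady state, Δk = 0, so s·k^α = (n + δ)·k.
Dividing both sides by k: k^(1−α) = s / (n + δ).
k^0.74 = 0.31 / (0.029 + 0.105) = 0.31 / 0.134 = 2.3134
k* = 2.3134^(1/0.74) ≈ 3.1062
y* = (k*)^α = 3.1062^0.26 ≈ 1.3427
c* = (1 − s)·y* = (1 − 0.31) × 1.3427 ≈ 0.9265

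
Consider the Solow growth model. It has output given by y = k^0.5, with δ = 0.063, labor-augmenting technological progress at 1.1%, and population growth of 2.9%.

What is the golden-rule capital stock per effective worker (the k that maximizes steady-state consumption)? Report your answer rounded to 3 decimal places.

k_gold ≈ 23.565

The golden rule sets f'(k) = n + g + δ, i.e. α·k^(α−1) = n + g + δ.
So k^(1−α) = α / (n + g + δ) = 0.5 / 0.103 = 4.8544.
k_gold = 4.8544^(1/0.5) ≈ 23.5652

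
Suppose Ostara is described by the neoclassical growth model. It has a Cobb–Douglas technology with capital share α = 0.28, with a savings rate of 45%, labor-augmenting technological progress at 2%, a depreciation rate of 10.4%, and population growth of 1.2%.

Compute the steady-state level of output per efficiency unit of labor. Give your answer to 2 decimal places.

Steady state requires s·f(k) = (n + g + δ)·k, i.e. s·k^α = (n + g + δ)·k.
Dividing both sides by k: k^(1−α) = s / (n + g + δ).
k^0.72 = 0.45 / (0.012 + 0.020 + 0.104) = 0.45 / 0.136 = 3.3088
k* = 3.3088^(1/0.72) ≈ 5.2694
y* = (k*)^α = 5.2694^0.28 ≈ 1.5926

y* ≈ 1.59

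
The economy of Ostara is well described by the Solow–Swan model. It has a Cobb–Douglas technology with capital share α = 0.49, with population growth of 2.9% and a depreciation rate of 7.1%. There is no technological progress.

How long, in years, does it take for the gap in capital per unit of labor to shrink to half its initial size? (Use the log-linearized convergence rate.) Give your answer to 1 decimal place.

half-life ≈ 13.6 years

Near the steady state the convergence rate is λ = (1 − α)(n + δ).
λ = (1 − 0.49) × 0.100 = 0.51 × 0.100 = 0.0510
Half-life = ln 2 / λ = 0.6931 / 0.0510 ≈ 13.59 years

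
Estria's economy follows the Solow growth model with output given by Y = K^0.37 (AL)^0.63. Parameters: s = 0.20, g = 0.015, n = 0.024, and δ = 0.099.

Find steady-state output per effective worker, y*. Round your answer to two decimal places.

At the steady state, Δk = 0, so s·k^α = (n + g + δ)·k.
Dividing both sides by k: k^(1−α) = s / (n + g + δ).
k^0.63 = 0.20 / (0.024 + 0.015 + 0.099) = 0.20 / 0.138 = 1.4493
k* = 1.4493^(1/0.63) ≈ 1.8022
y* = (k*)^α = 1.8022^0.37 ≈ 1.2435

y* = 1.24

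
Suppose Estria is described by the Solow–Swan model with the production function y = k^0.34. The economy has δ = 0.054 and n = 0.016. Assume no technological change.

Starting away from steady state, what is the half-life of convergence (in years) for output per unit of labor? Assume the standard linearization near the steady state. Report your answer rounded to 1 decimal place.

about 15.0 years

Near the steady state the convergence rate is λ = (1 − α)(n + δ).
λ = (1 − 0.34) × 0.070 = 0.66 × 0.070 = 0.0462
Half-life = ln 2 / λ = 0.6931 / 0.0462 ≈ 15.00 years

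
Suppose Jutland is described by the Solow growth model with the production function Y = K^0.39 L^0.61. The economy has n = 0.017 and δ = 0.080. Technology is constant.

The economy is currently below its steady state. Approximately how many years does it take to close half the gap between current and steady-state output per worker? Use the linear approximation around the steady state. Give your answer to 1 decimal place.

Near the steady state the convergence rate is λ = (1 − α)(n + δ).
λ = (1 − 0.39) × 0.097 = 0.61 × 0.097 = 0.05917
Half-life = ln 2 / λ = 0.6931 / 0.05917 ≈ 11.71 years

half-life ≈ 11.7 years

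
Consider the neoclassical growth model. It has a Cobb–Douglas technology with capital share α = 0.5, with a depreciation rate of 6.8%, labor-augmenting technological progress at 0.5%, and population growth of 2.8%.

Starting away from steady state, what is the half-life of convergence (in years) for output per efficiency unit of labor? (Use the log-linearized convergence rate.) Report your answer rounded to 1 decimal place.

t_½ ≈ 13.7 years

Near the steady state the convergence rate is λ = (1 − α)(n + g + δ).
λ = (1 − 0.5) × 0.101 = 0.5 × 0.101 = 0.0505
Half-life = ln 2 / λ = 0.6931 / 0.0505 ≈ 13.72 years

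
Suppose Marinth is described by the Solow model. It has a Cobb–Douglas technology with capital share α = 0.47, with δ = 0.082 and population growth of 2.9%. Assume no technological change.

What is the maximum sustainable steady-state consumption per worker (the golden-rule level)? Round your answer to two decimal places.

At the golden rule, f'(k) = n + δ, so α·k^(α−1) = n + δ and k_gold = (α/(n + δ))^(1/(1−α)).
k_gold = (0.47/0.111)^(1/0.53) = 4.2342^1.8868 ≈ 15.2262
c_gold = f(k_gold) − (n + δ)·k_gold = 3.5960 − 0.111×15.2262 ≈ 1.9059

c_gold ≈ 1.91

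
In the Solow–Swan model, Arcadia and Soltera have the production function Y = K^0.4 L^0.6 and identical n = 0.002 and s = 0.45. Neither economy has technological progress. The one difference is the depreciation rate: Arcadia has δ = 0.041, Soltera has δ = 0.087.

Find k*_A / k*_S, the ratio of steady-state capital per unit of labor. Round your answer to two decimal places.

Steady-state k* = [s/(n + δ)]^(1/(1−α)), so the ratio is [ (s_A/(n + δ)_A) / (s_S/(n + δ)_S) ]^1.6667.
s_A/(n + δ)_A = 0.45/0.043 = 10.4651; s_S/(n + δ)_S = 0.45/0.089 = 5.0562.
Ratio = (10.4651/5.0562)^1.6667 = 2.0698^1.6667 ≈ 3.3617

ratio ≈ 3.36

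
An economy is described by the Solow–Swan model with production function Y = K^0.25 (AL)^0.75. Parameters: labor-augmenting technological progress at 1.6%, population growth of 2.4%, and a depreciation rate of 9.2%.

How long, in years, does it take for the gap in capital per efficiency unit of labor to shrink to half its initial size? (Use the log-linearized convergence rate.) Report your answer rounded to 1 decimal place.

about 7.0 years

Near the steady state the convergence rate is λ = (1 − α)(n + g + δ).
λ = (1 − 0.25) × 0.132 = 0.75 × 0.132 = 0.0990
Half-life = ln 2 / λ = 0.6931 / 0.0990 ≈ 7.00 years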